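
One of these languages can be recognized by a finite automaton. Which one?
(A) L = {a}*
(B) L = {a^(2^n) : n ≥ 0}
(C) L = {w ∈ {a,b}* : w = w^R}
(A) {a}*

(A) L = {a}* is regular.

This can be recognized by a finite automaton (DFA/NFA).
Regular expressions like {a}* define regular languages.

The other choices are not regular:
- {a^(2^n) : n ≥ 0}: After pumping, length is no longer a power of 2
- {w ∈ {a,b}* : w = w^R}: After pumping, the string is no longer symmetric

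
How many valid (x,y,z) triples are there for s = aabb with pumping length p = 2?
3

For s = 'aabb' with pumping length p = 2:

Constraints: |xy| ≤ 2, |y| > 0

Valid decompositions (|xy| ≤ p, |y| ≥ 1):
  • x='', y='a', z='abb'
  • x='a', y='a', z='bb'
  • x='', y='aa', z='bb'

Total count: 3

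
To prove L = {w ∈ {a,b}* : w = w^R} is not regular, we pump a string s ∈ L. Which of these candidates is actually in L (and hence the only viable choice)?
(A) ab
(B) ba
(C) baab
(C) baab

The pumping lemma is applied to a string s that lies in L, so first check membership of each option:
- (A) ab reversed is ba ≠ ab, so it is not a palindrome and is not in L ✗
- (B) ba reversed is ab ≠ ba, so it is not a palindrome and is not in L ✗
- (C) baab reversed is baab, the same string, so it is a palindrome and is in L ✓

Only (C) baab is in L, so it is the only candidate that could play the role of s.
(In a complete proof one picks s in terms of the pumping length p so that |s| ≥ p is guaranteed; a fixed string like baab illustrates the shape of such an s.)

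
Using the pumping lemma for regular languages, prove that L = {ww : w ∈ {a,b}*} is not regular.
Assume for contradiction that L is regular, and let p ≥ 1 be the pumping length given by the pumping lemma.
Choose s = a^p b a^p b. Then s ∈ L (take w = a^p b) and |s| = 2p + 2 ≥ p.
By the pumping lemma, s = xyz for some x, y, z with |xy| ≤ p, |y| ≥ 1, and xy^i z ∈ L for every i ≥ 0.
Since |xy| ≤ p and the first p symbols of s are all a's, y = a^k for some k with 1 ≤ k ≤ p.

Take i = 2: t = xy²z = a^(p + k) b a^p b.
Suppose t = uu for some string u. The string t contains exactly two b's and ends in b, so u contains exactly one b and ends in b; hence u = a^j b for some j, and uu = a^j b a^j b. Comparing with t = a^(p + k) b a^p b forces j = p + k (first block) and j = p (second block), which is impossible since k ≥ 1. So t ∉ L.

This contradicts the pumping lemma, which requires xy^i z ∈ L for all i ≥ 0.
Hence L = {ww : w ∈ {a,b}*} is not regular. ∎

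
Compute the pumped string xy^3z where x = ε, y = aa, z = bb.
aaaaaabb

Given x = '', y = 'aa', z = 'bb' and i = 3:

xy^3z = x + y·y·...·y (3 times) + z
       = '' + 'aa'^3 + 'bb'
       = '' + 'aaaaaa' + 'bb'
       = 'aaaaaabb'

The pumped string is 'aaaaaabb' with length 8.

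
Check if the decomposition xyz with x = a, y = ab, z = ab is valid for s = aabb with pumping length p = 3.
Violated: xyz = s

The decomposition x = a, y = ab, z = ab for s = aabb with p = 3
violates the constraint: xyz = s

xyz = 'a' + 'ab' + 'ab' = 'aabab' ≠ 'aabb' = s. The decomposition doesn't reconstruct s.

Pumping lemma constraints:
1. xyz = s (decomposition is valid)
2. |xy| ≤ p
3. |y| > 0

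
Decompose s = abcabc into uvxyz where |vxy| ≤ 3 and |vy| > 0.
u='ab', v='c', x='a', y='b', z='c'

For s = abcabc with pumping length p = 3:

One valid decomposition:
- u = 'ab'
- v = 'c'
- x = 'a'
- y = 'b'
- z = 'c'

Verification:
- uvxyz = 'ab' + 'c' + 'a' + 'b' + 'c' = abcabc ✓
- |vxy| = |'cab'| = 3 ≤ 3 ✓
- |vy| = |'cb'| = 2 > 0 ✓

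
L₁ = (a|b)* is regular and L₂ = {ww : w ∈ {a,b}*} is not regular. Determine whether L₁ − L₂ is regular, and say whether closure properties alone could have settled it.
No — L₁ − L₂ is not regular.

L₁ − L₂ is the complement of {ww} within {a,b}*. If it were regular, its complement {ww} would be regular as well (regular languages are closed under complement) — contradiction. So L₁ − L₂ is not regular.

Note that the bare facts "L₁ regular, L₂ non-regular" do not settle the question by themselves: the closure of regular languages under ∪, ∩, complement and difference applies only when BOTH operands are regular. With a non-regular operand the result can come out regular or non-regular depending on the specific languages, so one has to work out L₁ − L₂ for this particular pair, as above.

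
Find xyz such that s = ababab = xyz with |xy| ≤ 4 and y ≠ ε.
x = '', y = 'a', z = 'babab'

For s = ababab and p = 4, one valid decomposition is:
- x = '' (length 0)
- y = 'a' (length 1)
- z = 'babab' (length 5)

Verification:
- xyz = '' + 'a' + 'babab' = ababab ✓
- |xy| = 1 ≤ 4 ✓
- |y| = 1 > 0 ✓

All pumping lemma constraints are satisfied.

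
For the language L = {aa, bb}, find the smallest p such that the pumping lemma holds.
p = 3

For a finite language L, the pumping lemma holds vacuously if p > max|s| for s ∈ L.

The longest string in L = {aa, bb} has length 2.
If p = 3, then no string s ∈ L has |s| ≥ p, so the condition is vacuously true.

The minimum pumping length is p = 3.

Why no smaller p works: for any p ≤ 2, the longest string s ∈ L has |s| = 2 ≥ p, so it would
have to be pumpable; but pumping up (i = 2, 3, ...) produces ever longer strings, which cannot all lie in the
finite language L. So the pumping property fails for every p ≤ 2.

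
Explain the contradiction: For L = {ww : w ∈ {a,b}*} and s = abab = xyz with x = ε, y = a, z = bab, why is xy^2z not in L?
xy²z = aabab ∉ L

Pumping with i = 2 replaces y = a by y² = aa:
- Original: s = xyz = abab; abab splits into halves ab · ab, which are equal, so it is in L (w = ab)
- Pumped: xy²z = ε · aa · bab = aabab
- aabab has odd length 5, so it cannot be written as ww and is not in L

The pumping lemma would require xy²z ∈ L, so this decomposition yields a contradiction.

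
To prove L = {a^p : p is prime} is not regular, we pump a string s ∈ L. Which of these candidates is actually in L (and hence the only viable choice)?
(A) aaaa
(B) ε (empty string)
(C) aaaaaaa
(C) aaaaaaa

The pumping lemma is applied to a string s that lies in L, so first check membership of each option:
- (A) aaaa has length 4 = 2 × 2, which is not prime, so it is not in L ✗
- (B) ε has length 0, which is not prime, so it is not in L ✗
- (C) aaaaaaa has length 7, which is prime, so it is in L ✓

Only (C) aaaaaaa is in L, so it is the only candidate that could play the role of s.
(In a complete proof one picks s in terms of the pumping length p so that |s| ≥ p is guaranteed; a fixed string like aaaaaaa illustrates the shape of such an s.)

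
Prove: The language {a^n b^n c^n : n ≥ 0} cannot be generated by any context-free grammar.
Assume for contradiction that L is context-free, and let p ≥ 1 be the pumping length given by the pumping lemma for CFLs.
Choose s = a^p b^p c^p. Then s ∈ L and |s| = 3p ≥ p.
By the CFL pumping lemma, s = uvxyz for some u, v, x, y, z with |vxy| ≤ p, |vy| ≥ 1, and uv^i xy^i z ∈ L for every i ≥ 0.

Because |vxy| ≤ p, the window vxy cannot contain both an a and a c: any substring of s containing both must include the entire block b^p plus at least one a and one c, so it has length ≥ p + 2 > p.
Hence at least one of the letters a, c does not occur in vy at all.

Take i = 0: the string uxz is obtained from s by deleting |vy| ≥ 1 symbols, so |uxz| = 3p − |vy| < 3p.
But the letter (a or c) that does not occur in vy still occurs exactly p times in uxz. Every string of L with exactly p copies of some letter is a^p b^p c^p, of length 3p. Since |uxz| < 3p, uxz ∉ L.

This contradicts the CFL pumping lemma, which requires uv^i xy^i z ∈ L for all i ≥ 0.
Hence L = {a^n b^n c^n : n ≥ 0} is not context-free. ∎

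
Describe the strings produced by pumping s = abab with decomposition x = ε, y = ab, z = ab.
{xy^i z : i ≥ 0} = {(ab)^(i+1) : i ≥ 0} = {ab, abab, ababab, ...}

With x = ε, y = ab, z = ab: Pumping 'ab' gives strings of alternating a's and b's.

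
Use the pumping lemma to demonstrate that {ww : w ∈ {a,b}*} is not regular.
Assume for contradiction that L is regular, and let p ≥ 1 be the pumping length given by the pumping lemma.
Choose s = a^p b a^p b. Then s ∈ L (take w = a^p b) and |s| = 2p + 2 ≥ p.
By the pumping lemma, s = xyz for some x, y, z with |xy| ≤ p, |y| ≥ 1, and xy^i z ∈ L for every i ≥ 0.
Since |xy| ≤ p and the first p symbols of s are all a's, y = a^k for some k with 1 ≤ k ≤ p.

Take i = 2: t = xy²z = a^(p + k) b a^p b.
Suppose t = uu for some string u. The string t contains exactly two b's and ends in b, so u contains exactly one b and ends in b; hence u = a^j b for some j, and uu = a^j b a^j b. Comparing with t = a^(p + k) b a^p b forces j = p + k (first block) and j = p (second block), which is impossible since k ≥ 1. So t ∉ L.

This contradicts the pumping lemma, which requires xy^i z ∈ L for all i ≥ 0.
Hence L = {ww : w ∈ {a,b}*} is not regular. ∎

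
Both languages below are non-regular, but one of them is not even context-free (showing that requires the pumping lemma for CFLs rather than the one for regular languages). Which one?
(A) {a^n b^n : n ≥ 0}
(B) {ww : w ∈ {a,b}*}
(B) {ww : w ∈ {a,b}*}

(B) {ww : w ∈ {a,b}*} requires the CFL pumping lemma.

- {a^n b^n : n ≥ 0} is context-free (but not regular)
  • Can be shown non-regular with the regular pumping lemma
  • After pumping, the number of a's and b's become unequal

- {ww : w ∈ {a,b}*} is NOT context-free
  • Requires the CFL pumping lemma to prove
  • Even a PDA cannot compare two arbitrary halves symbol by symbol; CFL pumping on a^p b^p a^p b^p fails

The CFL pumping lemma is "stronger" in that it can prove non-membership
in the larger class of context-free languages.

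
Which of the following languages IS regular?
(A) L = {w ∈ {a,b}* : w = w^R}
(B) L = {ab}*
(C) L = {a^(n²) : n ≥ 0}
(B) {ab}*

(B) L = {ab}* is regular.

This can be recognized by a finite automaton (DFA/NFA).
Regular expressions like {ab}* define regular languages.

The other choices are not regular:
- {a^(n²) : n ≥ 0}: After pumping, length is no longer a perfect square
- {w ∈ {a,b}* : w = w^R}: After pumping, the string is no longer symmetric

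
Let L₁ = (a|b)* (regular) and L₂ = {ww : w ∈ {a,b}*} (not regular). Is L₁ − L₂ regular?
No — L₁ − L₂ is not regular.

L₁ − L₂ is the complement of {ww} within {a,b}*. If it were regular, its complement {ww} would be regular as well (regular languages are closed under complement) — contradiction. So L₁ − L₂ is not regular.

Note that the bare facts "L₁ regular, L₂ non-regular" do not settle the question by themselves: the closure of regular languages under ∪, ∩, complement and difference applies only when BOTH operands are regular. With a non-regular operand the result can come out regular or non-regular depending on the specific languages, so one has to work out L₁ − L₂ for this particular pair, as above.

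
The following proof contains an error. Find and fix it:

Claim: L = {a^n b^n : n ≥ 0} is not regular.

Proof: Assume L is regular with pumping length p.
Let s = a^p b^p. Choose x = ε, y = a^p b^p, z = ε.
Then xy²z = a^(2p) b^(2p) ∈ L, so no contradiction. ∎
Error: The decomposition violates |xy| ≤ p. With y = a^p b^p, |xy| = |y| = 2p > p. (The proof also miscomputes xy²z, which would be a^p b^p a^p b^p rather than a^(2p) b^(2p), and it wrongly treats one harmless decomposition as settling the matter — the prover does not get to choose the decomposition.)

Correction: The pumping lemma requires |xy| ≤ p, and the argument must handle every decomposition satisfying |xy| ≤ p, |y| ≥ 1. Since s starts with p a's, any such y consists only of a's, say y = a^k with k ≥ 1. Then xy²z = a^(p+k) b^p has unequal numbers of a's and b's, so xy²z ∉ L — the required contradiction.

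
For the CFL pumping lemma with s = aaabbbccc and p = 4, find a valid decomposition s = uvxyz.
u='aa', v='a', x='bb', y='b', z='ccc'

For s = aaabbbccc with pumping length p = 4:

One valid decomposition:
- u = 'aa'
- v = 'a'
- x = 'bb'
- y = 'b'
- z = 'ccc'

Verification:
- uvxyz = 'aa' + 'a' + 'bb' + 'b' + 'ccc' = aaabbbccc ✓
- |vxy| = |'abbb'| = 4 ≤ 4 ✓
- |vy| = |'ab'| = 2 > 0 ✓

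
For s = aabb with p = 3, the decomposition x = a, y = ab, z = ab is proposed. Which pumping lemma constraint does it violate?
Violated: xyz = s

The decomposition x = a, y = ab, z = ab for s = aabb with p = 3
violates the constraint: xyz = s

xyz = 'a' + 'ab' + 'ab' = 'aabab' ≠ 'aabb' = s. The decomposition doesn't reconstruct s.

Pumping lemma constraints:
1. xyz = s (decomposition is valid)
2. |xy| ≤ p
3. |y| > 0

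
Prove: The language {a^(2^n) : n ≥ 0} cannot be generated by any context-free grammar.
Assume for contradiction that L is context-free, and let p ≥ 1 be the pumping length given by the pumping lemma for CFLs.
Choose s = a^(2^p). Then s ∈ L and |s| = 2^p ≥ p.
By the CFL pumping lemma, s = uvxyz for some u, v, x, y, z with |vxy| ≤ p, |vy| ≥ 1, and uv^i xy^i z ∈ L for every i ≥ 0.
All symbols are a's, so only lengths matter: let k = |vy|, with 1 ≤ k ≤ |vxy| ≤ p < 2^p.

Take i = 2: |uv²xy²z| = 2^p + k, and 2^p < 2^p + k < 2^p + 2^p = 2^(p+1).
So the length lies strictly between consecutive powers of two and is not a power of 2; uv²xy²z ∉ L.

This contradicts the CFL pumping lemma, which requires uv^i xy^i z ∈ L for all i ≥ 0.
Hence L = {a^(2^n) : n ≥ 0} is not context-free. ∎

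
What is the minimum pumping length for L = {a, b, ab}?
p = 3

For a finite language L, the pumping lemma holds vacuously if p > max|s| for s ∈ L.

The longest string in L = {a, b, ab} has length 2.
If p = 3, then no string s ∈ L has |s| ≥ p, so the condition is vacuously true.

The minimum pumping length is p = 3.

Why no smaller p works: for any p ≤ 2, the longest string s ∈ L has |s| = 2 ≥ p, so it would
have to be pumpable; but pumping up (i = 2, 3, ...) produces ever longer strings, which cannot all lie in the
finite language L. So the pumping property fails for every p ≤ 2.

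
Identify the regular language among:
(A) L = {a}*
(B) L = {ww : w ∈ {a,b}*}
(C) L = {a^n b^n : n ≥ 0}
(A) {a}*

(A) L = {a}* is regular.

This can be recognized by a finite automaton (DFA/NFA).
Regular expressions like {a}* define regular languages.

The other choices are not regular:
- {ww : w ∈ {a,b}*}: After pumping, the two halves no longer match
- {a^n b^n : n ≥ 0}: After pumping, the number of a's and b's become unequal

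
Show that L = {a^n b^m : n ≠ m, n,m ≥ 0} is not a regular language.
Assume for contradiction that L is regular, and let p ≥ 1 be the pumping length given by the pumping lemma.
Choose s = a^p b^(p + p!). Then s ∈ L because p ≠ p + p! (as p! ≥ 1), and |s| ≥ p.
By the pumping lemma, s = xyz for some x, y, z with |xy| ≤ p, |y| ≥ 1, and xy^i z ∈ L for every i ≥ 0.
Since |xy| ≤ p and the first p symbols of s are all a's, y = a^k for some k with 1 ≤ k ≤ p.
For every i ≥ 0, xy^i z = a^(p + (i − 1)k) b^(p + p!).

Because 1 ≤ k ≤ p, k divides p!. Let t = p!/k (a positive integer) and take i = t + 1.
Then the number of a's is p + tk = p + p!, which equals the number of b's.
So xy^(t+1) z = a^(p + p!) b^(p + p!) has equally many a's and b's and is NOT in L.

This contradicts the pumping lemma, which requires xy^i z ∈ L for all i ≥ 0.
Hence L = {a^n b^m : n ≠ m, n,m ≥ 0} is not regular. ∎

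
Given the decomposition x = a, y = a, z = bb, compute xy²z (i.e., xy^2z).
aaabb

Given x = 'a', y = 'a', z = 'bb' and i = 2:

xy^2z = x + y·y·...·y (2 times) + z
       = 'a' + 'a'^2 + 'bb'
       = 'a' + 'aa' + 'bb'
       = 'aaabb'

The pumped string is 'aaabb' with length 5.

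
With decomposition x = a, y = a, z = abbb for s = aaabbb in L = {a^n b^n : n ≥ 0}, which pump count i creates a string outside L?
i = 3

xy³z = a · aaa · abbb = aaaaabbb; aaaaabbb has 5 a's and 3 b's; 5 ≠ 3, so it is not in L.
(Other choices also work, e.g. i = 0, 2; only i = 1 is guaranteed to stay in L since xy¹z = s.)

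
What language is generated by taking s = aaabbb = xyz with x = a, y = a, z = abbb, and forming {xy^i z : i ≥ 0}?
{xy^i z : i ≥ 0} = {a^(2+i) b^3 : i ≥ 0} = {aabbb, aaabbb, aaaabbb, ...}

With x = a, y = a, z = abbb: Starting with aaabbb and pumping the second 'a', we get strings with 2+i a's followed by 3 b's for i = 0, 1, 2, ...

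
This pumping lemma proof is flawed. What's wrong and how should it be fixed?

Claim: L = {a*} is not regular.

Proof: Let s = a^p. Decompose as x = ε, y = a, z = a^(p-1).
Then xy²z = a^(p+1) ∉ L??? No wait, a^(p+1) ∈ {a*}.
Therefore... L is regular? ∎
Error: The proof attempts to show a*  is not regular, but a* IS regular!

Correction: a* is a regular language (recognized by a simple DFA with one accepting state and self-loop on 'a'). The pumping lemma can only prove non-regularity, not regularity. For regular languages, pumping always works.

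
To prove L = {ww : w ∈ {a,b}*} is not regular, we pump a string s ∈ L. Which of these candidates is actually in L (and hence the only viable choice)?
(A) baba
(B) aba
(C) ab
(A) baba

The pumping lemma is applied to a string s that lies in L, so first check membership of each option:
- (A) baba splits into halves ba · ba, which are equal, so it is in L (w = ba) ✓
- (B) aba has odd length 3, so it cannot be written as ww and is not in L ✗
- (C) ab has length 2; its halves are a and b, which differ, so it is not in L ✗

Only (A) baba is in L, so it is the only candidate that could play the role of s.
(In a complete proof one picks s in terms of the pumping length p so that |s| ≥ p is guaranteed; a fixed string like baba illustrates the shape of such an s.)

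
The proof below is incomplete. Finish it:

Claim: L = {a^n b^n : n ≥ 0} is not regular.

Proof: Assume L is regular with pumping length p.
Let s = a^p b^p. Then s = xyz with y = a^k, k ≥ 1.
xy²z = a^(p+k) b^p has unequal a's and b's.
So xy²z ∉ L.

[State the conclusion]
This contradicts the pumping lemma for regular languages,
which guarantees xy^i z ∈ L for all i ≥ 0.

Since our assumption that L is regular leads to a contradiction,
we conclude that L = {a^n b^n : n ≥ 0} is NOT regular. ∎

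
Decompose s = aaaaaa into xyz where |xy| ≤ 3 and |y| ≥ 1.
x = 'a', y = 'aa', z = 'aaa'

For s = aaaaaa and p = 3, one valid decomposition is:
- x = 'a' (length 1)
- y = 'aa' (length 2)
- z = 'aaa' (length 3)

Verification:
- xyz = 'a' + 'aa' + 'aaa' = aaaaaa ✓
- |xy| = 3 ≤ 3 ✓
- |y| = 2 > 0 ✓

All pumping lemma constraints are satisfied.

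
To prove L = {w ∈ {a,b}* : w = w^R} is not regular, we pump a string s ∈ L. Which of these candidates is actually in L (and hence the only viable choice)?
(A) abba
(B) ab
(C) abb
(A) abba

The pumping lemma is applied to a string s that lies in L, so first check membership of each option:
- (A) abba reversed is abba, the same string, so it is a palindrome and is in L ✓
- (B) ab reversed is ba ≠ ab, so it is not a palindrome and is not in L ✗
- (C) abb reversed is bba ≠ abb, so it is not a palindrome and is not in L ✗

Only (A) abba is in L, so it is the only candidate that could play the role of s.
(In a complete proof one picks s in terms of the pumping length p so that |s| ≥ p is guaranteed; a fixed string like abba illustrates the shape of such an s.)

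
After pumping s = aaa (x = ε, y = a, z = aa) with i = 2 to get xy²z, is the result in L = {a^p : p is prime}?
No

xy²z = ε · aa · aa = aaaa.
aaaa has length 4 = 2 × 2, which is not prime, so it is not in L.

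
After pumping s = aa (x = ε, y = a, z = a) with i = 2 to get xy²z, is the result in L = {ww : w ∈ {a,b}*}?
No

xy²z = ε · aa · a = aaa.
aaa has odd length 3, so it cannot be written as ww and is not in L.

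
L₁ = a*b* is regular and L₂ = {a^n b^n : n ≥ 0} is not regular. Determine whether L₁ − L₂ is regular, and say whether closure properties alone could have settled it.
No — L₁ − L₂ is not regular.

a*b* − {a^n b^n} = {a^n b^m : n ≠ m}. If this were regular, then its complement intersected with a*b*, namely {a^n b^n : n ≥ 0}, would be regular too (closure under complement and intersection) — contradiction. So L₁ − L₂ is not regular.

Note that the bare facts "L₁ regular, L₂ non-regular" do not settle the question by themselves: the closure of regular languages under ∪, ∩, complement and difference applies only when BOTH operands are regular. With a non-regular operand the result can come out regular or non-regular depending on the specific languages, so one has to work out L₁ − L₂ for this particular pair, as above.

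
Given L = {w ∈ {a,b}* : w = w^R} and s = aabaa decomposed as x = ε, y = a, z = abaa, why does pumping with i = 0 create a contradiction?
xy⁰z = abaa ∉ L

Pumping with i = 0 replaces y = a by y⁰ = ε:
- Original: s = xyz = aabaa; aabaa reversed is aabaa, the same string, so it is a palindrome and is in L
- Pumped: xy⁰z = ε · ε · abaa = abaa
- abaa reversed is aaba ≠ abaa, so it is not a palindrome and is not in L

The pumping lemma would require xy⁰z ∈ L, so this decomposition yields a contradiction.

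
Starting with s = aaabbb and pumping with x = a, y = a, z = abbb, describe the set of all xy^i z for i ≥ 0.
{xy^i z : i ≥ 0} = {a^(2+i) b^3 : i ≥ 0} = {aabbb, aaabbb, aaaabbb, ...}

With x = a, y = a, z = abbb: Starting with aaabbb and pumping the second 'a', we get strings with 2+i a's followed by 3 b's for i = 0, 1, 2, ...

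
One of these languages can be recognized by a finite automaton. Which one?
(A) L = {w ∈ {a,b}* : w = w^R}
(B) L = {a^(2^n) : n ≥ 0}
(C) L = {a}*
(C) {a}*

(C) L = {a}* is regular.

This can be recognized by a finite automaton (DFA/NFA).
Regular expressions like {a}* define regular languages.

The other choices are not regular:
- {a^(2^n) : n ≥ 0}: After pumping, length is no longer a power of 2
- {w ∈ {a,b}* : w = w^R}: After pumping, the string is no longer symmetric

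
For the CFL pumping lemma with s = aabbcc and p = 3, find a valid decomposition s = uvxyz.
u='aa', v='b', x='b', y='c', z='c'

For s = aabbcc with pumping length p = 3:

One valid decomposition:
- u = 'aa'
- v = 'b'
- x = 'b'
- y = 'c'
- z = 'c'

Verification:
- uvxyz = 'aa' + 'b' + 'b' + 'c' + 'c' = aabbcc ✓
- |vxy| = |'bbc'| = 3 ≤ 3 ✓
- |vy| = |'bc'| = 2 > 0 ✓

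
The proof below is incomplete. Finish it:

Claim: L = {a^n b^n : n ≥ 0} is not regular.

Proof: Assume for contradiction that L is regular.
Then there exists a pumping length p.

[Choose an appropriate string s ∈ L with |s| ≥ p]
s = a^p b^p

This string is in L (has equal a's and b's) and has length 2p ≥ p.
Any decomposition xyz with |xy| ≤ p means y consists only of a's,
so pumping will unbalance the counts.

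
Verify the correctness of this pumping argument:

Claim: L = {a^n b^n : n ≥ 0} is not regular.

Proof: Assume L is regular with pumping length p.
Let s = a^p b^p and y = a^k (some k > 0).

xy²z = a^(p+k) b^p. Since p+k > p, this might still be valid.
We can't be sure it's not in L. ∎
The proof is INCORRECT.

Error: The conclusion is wrong.
xy²z = a^(p+k) b^p is definitely NOT in L because the number of a's (p+k) ≠ number of b's (p).
The proof incorrectly doubts what is actually a valid contradiction.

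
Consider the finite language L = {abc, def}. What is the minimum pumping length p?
p = 4

For a finite language L, the pumping lemma holds vacuously if p > max|s| for s ∈ L.

The longest string in L = {abc, def} has length 3.
If p = 4, then no string s ∈ L has |s| ≥ p, so the condition is vacuously true.

The minimum pumping length is p = 4.

Why no smaller p works: for any p ≤ 3, the longest string s ∈ L has |s| = 3 ≥ p, so it would
have to be pumpable; but pumping up (i = 2, 3, ...) produces ever longer strings, which cannot all lie in the
finite language L. So the pumping property fails for every p ≤ 3.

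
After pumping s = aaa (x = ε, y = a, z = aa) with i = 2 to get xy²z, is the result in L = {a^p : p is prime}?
No

xy²z = ε · aa · aa = aaaa.
aaaa has length 4 = 2 × 2, which is not prime, so it is not in L.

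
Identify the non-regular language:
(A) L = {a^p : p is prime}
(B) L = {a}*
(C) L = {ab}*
(A) {a^p : p is prime}

(A) L = {a^p : p is prime} is NOT regular.

The pumping lemma can be used to prove this:
After pumping, the length becomes composite

The other languages are regular because they can be recognized by finite automata.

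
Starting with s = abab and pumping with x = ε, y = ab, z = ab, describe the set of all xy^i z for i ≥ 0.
{xy^i z : i ≥ 0} = {(ab)^(i+1) : i ≥ 0} = {ab, abab, ababab, ...}

With x = ε, y = ab, z = ab: Pumping 'ab' gives strings of alternating a's and b's.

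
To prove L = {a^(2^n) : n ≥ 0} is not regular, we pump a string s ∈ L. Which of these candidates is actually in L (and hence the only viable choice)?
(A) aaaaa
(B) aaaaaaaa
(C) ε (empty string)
(B) aaaaaaaa

The pumping lemma is applied to a string s that lies in L, so first check membership of each option:
- (A) aaaaa has length 5, strictly between 2^2 = 4 and 2^3 = 8, so it is not in L ✗
- (B) aaaaaaaa has length 8 = 2^3, so it is in L ✓
- (C) ε has length 0, which is not a power of 2, so it is not in L ✗

Only (B) aaaaaaaa is in L, so it is the only candidate that could play the role of s.
(In a complete proof one picks s in terms of the pumping length p so that |s| ≥ p is guaranteed; a fixed string like aaaaaaaa illustrates the shape of such an s.)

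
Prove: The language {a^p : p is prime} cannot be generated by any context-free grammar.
Assume for contradiction that L is context-free, and let p ≥ 1 be the pumping length given by the pumping lemma for CFLs.
Choose a prime q with q ≥ p and let s = a^q. Then s ∈ L and |s| = q ≥ p.
By the CFL pumping lemma, s = uvxyz for some u, v, x, y, z with |vxy| ≤ p, |vy| ≥ 1, and uv^i xy^i z ∈ L for every i ≥ 0.
All symbols are a's, so only lengths matter: let k = |vy|, with 1 ≤ k ≤ p. Then |uv^i xy^i z| = q + (i − 1)k.

Take i = q + 1: the length is q + qk = q(k + 1).
Both factors satisfy q ≥ 2 and k + 1 ≥ 2, so q(k + 1) is composite and uv^(q+1) xy^(q+1) z ∉ L.

This contradicts the CFL pumping lemma, which requires uv^i xy^i z ∈ L for all i ≥ 0.
Hence L = {a^p : p is prime} is not context-free. ∎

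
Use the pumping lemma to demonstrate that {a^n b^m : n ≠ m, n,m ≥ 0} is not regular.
Assume for contradiction that L is regular, and let p ≥ 1 be the pumping length given by the pumping lemma.
Choose s = a^p b^(p + p!). Then s ∈ L because p ≠ p + p! (as p! ≥ 1), and |s| ≥ p.
By the pumping lemma, s = xyz for some x, y, z with |xy| ≤ p, |y| ≥ 1, and xy^i z ∈ L for every i ≥ 0.
Since |xy| ≤ p and the first p symbols of s are all a's, y = a^k for some k with 1 ≤ k ≤ p.
For every i ≥ 0, xy^i z = a^(p + (i − 1)k) b^(p + p!).

Because 1 ≤ k ≤ p, k divides p!. Let t = p!/k (a positive integer) and take i = t + 1.
Then the number of a's is p + tk = p + p!, which equals the number of b's.
So xy^(t+1) z = a^(p + p!) b^(p + p!) has equally many a's and b's and is NOT in L.

This contradicts the pumping lemma, which requires xy^i z ∈ L for all i ≥ 0.
Hence L = {a^n b^m : n ≠ m, n,m ≥ 0} is not regular. ∎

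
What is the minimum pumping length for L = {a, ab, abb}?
p = 4

For a finite language L, the pumping lemma holds vacuously if p > max|s| for s ∈ L.

The longest string in L = {a, ab, abb} has length 3.
If p = 4, then no string s ∈ L has |s| ≥ p, so the condition is vacuously true.

The minimum pumping length is p = 4.

Why no smaller p works: for any p ≤ 3, the longest string s ∈ L has |s| = 3 ≥ p, so it would
have to be pumpable; but pumping up (i = 2, 3, ...) produces ever longer strings, which cannot all lie in the
finite language L. So the pumping property fails for every p ≤ 3.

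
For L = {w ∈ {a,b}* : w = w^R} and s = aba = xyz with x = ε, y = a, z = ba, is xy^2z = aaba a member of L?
No

xy²z = ε · aa · ba = aaba.
aaba reversed is abaa ≠ aaba, so it is not a palindrome and is not in L.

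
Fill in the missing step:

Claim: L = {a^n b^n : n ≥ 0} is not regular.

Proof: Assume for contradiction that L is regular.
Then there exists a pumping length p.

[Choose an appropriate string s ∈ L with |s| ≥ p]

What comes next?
s = a^p b^p

This string is in L (has equal a's and b's) and has length 2p ≥ p.
Any decomposition xyz with |xy| ≤ p means y consists only of a's,
so pumping will unbalance the counts.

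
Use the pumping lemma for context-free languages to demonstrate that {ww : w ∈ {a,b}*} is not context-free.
Assume for contradiction that L is context-free, and let p ≥ 1 be the pumping length given by the pumping lemma for CFLs.
Choose s = a^p b^p a^p b^p. Then s ∈ L (take w = a^p b^p) and |s| = 4p ≥ p.
By the CFL pumping lemma, s = uvxyz for some u, v, x, y, z with |vxy| ≤ p, |vy| ≥ 1, and uv^i xy^i z ∈ L for every i ≥ 0.

Write s as four blocks A₁ B₁ A₂ B₂ with A₁ = A₂ = a^p and B₁ = B₂ = b^p. Since |vxy| ≤ p, the window vxy lies inside at most two adjacent blocks. Take i = 0 and let t = uxz, so |t| = 4p − |vy| with 1 ≤ |vy| ≤ p. If |t| is odd, t ∉ L immediately, so assume |vy| is even (hence |vy| ≥ 2) and |t|/2 = 2p − |vy|/2, which satisfies p ≤ |t|/2 ≤ 2p − 1.

Case 1 (vxy inside A₁B₁): t = a^(p−j) b^(p−l) a^p b^p with j + l = |vy|. The second half of t has length < 2p, so it is a suffix of the trailing a^p b^p and ends in b; the first half is a^(p−j) b^(p−l) a^((j+l)/2), which ends in a because (j+l)/2 ≥ 1. The halves differ, so t ∉ L.

Case 2 (vxy inside B₁A₂, straddling the middle): t = a^p b^(p−j) a^(p−l) b^p with j + l = |vy|. If t = ww, then w is a prefix of t of length ≥ p, so w begins with a^p; and w is a suffix of t of length ≥ p, so w ends with b^p. That forces |w| ≥ 2p, contradicting |w| = |t|/2 ≤ 2p − 1. So t ∉ L.

Case 3 (vxy inside A₂B₂): t = a^p b^p a^(p−j) b^(p−l) with j + l = |vy|. The first half of t is a prefix of a^p b^p, so it begins with a; the second half is b^((j+l)/2) a^(p−j) b^(p−l), which begins with b. The halves differ, so t ∉ L.

In every case uv⁰xy⁰z = uxz ∉ L.

This contradicts the CFL pumping lemma, which requires uv^i xy^i z ∈ L for all i ≥ 0.
Hence L = {ww : w ∈ {a,b}*} is not context-free. ∎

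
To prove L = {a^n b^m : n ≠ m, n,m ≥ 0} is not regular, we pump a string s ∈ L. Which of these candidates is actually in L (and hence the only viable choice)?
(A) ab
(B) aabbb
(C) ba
(B) aabbb

The pumping lemma is applied to a string s that lies in L, so first check membership of each option:
- (A) ab = a^1 b^1 has n = m = 1, so it is not in L ✗
- (B) aabbb = a^2 b^3 with 2 ≠ 3, so it is in L ✓
- (C) ba has an a after a b, so it is not of the form a^n b^m and is not in L ✗

Only (B) aabbb is in L, so it is the only candidate that could play the role of s.
(In a complete proof one picks s in terms of the pumping length p so that |s| ≥ p is guaranteed; a fixed string like aabbb illustrates the shape of such an s.)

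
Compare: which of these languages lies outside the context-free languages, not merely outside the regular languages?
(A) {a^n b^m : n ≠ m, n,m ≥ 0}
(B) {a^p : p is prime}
(B) {a^p : p is prime}

(B) {a^p : p is prime} requires the CFL pumping lemma.

- {a^n b^m : n ≠ m, n,m ≥ 0} is context-free (but not regular)
  • Can be shown non-regular with the regular pumping lemma
  • After pumping a's, we can make n = m

- {a^p : p is prime} is NOT context-free
  • Requires the CFL pumping lemma to prove
  • The CFL pumping lemma also fails because prime gaps are unbounded

The CFL pumping lemma is "stronger" in that it can prove non-membership
in the larger class of context-free languages.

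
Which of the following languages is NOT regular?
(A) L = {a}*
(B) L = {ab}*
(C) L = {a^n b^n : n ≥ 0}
(C) {a^n b^n : n ≥ 0}

(C) L = {a^n b^n : n ≥ 0} is NOT regular.

The pumping lemma can be used to prove this:
After pumping, the number of a's and b's become unequal

The other languages are regular because they can be recognized by finite automata.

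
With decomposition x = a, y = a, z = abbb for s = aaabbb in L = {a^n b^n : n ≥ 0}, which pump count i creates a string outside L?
i = 2

xy²z = a · aa · abbb = aaaabbb; aaaabbb has 4 a's and 3 b's; 4 ≠ 3, so it is not in L.
(Other choices also work, e.g. i = 0, 3; only i = 1 is guaranteed to stay in L since xy¹z = s.)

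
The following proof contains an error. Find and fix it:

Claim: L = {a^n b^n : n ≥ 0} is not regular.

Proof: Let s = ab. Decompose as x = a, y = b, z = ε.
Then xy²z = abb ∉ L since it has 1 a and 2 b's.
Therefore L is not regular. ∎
Error: The string s = ab might be shorter than the pumping length p.

Correction: Choose s = a^p b^p to ensure |s| ≥ p. Also, the decomposition is wrong: with |xy| ≤ p, y cannot include b's when s starts with p a's.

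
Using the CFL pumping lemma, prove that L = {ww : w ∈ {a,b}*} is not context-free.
Assume for contradiction that L is context-free, and let p ≥ 1 be the pumping length given by the pumping lemma for CFLs.
Choose s = a^p b^p a^p b^p. Then s ∈ L (take w = a^p b^p) and |s| = 4p ≥ p.
By the CFL pumping lemma, s = uvxyz for some u, v, x, y, z with |vxy| ≤ p, |vy| ≥ 1, and uv^i xy^i z ∈ L for every i ≥ 0.

Write s as four blocks A₁ B₁ A₂ B₂ with A₁ = A₂ = a^p and B₁ = B₂ = b^p. Since |vxy| ≤ p, the window vxy lies inside at most two adjacent blocks. Take i = 0 and let t = uxz, so |t| = 4p − |vy| with 1 ≤ |vy| ≤ p. If |t| is odd, t ∉ L immediately, so assume |vy| is even (hence |vy| ≥ 2) and |t|/2 = 2p − |vy|/2, which satisfies p ≤ |t|/2 ≤ 2p − 1.

Case 1 (vxy inside A₁B₁): t = a^(p−j) b^(p−l) a^p b^p with j + l = |vy|. The second half of t has length < 2p, so it is a suffix of the trailing a^p b^p and ends in b; the first half is a^(p−j) b^(p−l) a^((j+l)/2), which ends in a because (j+l)/2 ≥ 1. The halves differ, so t ∉ L.

Case 2 (vxy inside B₁A₂, straddling the middle): t = a^p b^(p−j) a^(p−l) b^p with j + l = |vy|. If t = ww, then w is a prefix of t of length ≥ p, so w begins with a^p; and w is a suffix of t of length ≥ p, so w ends with b^p. That forces |w| ≥ 2p, contradicting |w| = |t|/2 ≤ 2p − 1. So t ∉ L.

Case 3 (vxy inside A₂B₂): t = a^p b^p a^(p−j) b^(p−l) with j + l = |vy|. The first half of t is a prefix of a^p b^p, so it begins with a; the second half is b^((j+l)/2) a^(p−j) b^(p−l), which begins with b. The halves differ, so t ∉ L.

In every case uv⁰xy⁰z = uxz ∉ L.

This contradicts the CFL pumping lemma, which requires uv^i xy^i z ∈ L for all i ≥ 0.
Hence L = {ww : w ∈ {a,b}*} is not context-free. ∎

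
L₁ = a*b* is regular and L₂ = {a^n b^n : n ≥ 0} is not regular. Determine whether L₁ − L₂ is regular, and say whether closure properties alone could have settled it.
No — L₁ − L₂ is not regular.

a*b* − {a^n b^n} = {a^n b^m : n ≠ m}. If this were regular, then its complement intersected with a*b*, namely {a^n b^n : n ≥ 0}, would be regular too (closure under complement and intersection) — contradiction. So L₁ − L₂ is not regular.

Note that the bare facts "L₁ regular, L₂ non-regular" do not settle the question by themselves: the closure of regular languages under ∪, ∩, complement and difference applies only when BOTH operands are regular. With a non-regular operand the result can come out regular or non-regular depending on the specific languages, so one has to work out L₁ − L₂ for this particular pair, as above.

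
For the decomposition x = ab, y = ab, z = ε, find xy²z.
ababab

Given x = 'ab', y = 'ab', z = '' and i = 2:

xy^2z = x + y·y·...·y (2 times) + z
       = 'ab' + 'ab'^2 + ''
       = 'ab' + 'abab' + ''
       = 'ababab'

The pumped string is 'ababab' with length 6.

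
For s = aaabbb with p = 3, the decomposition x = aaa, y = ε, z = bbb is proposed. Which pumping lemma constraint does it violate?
Violated: |y| > 0

The decomposition x = aaa, y = ε, z = bbb for s = aaabbb with p = 3
violates the constraint: |y| > 0

|y| = 0, but the pumping lemma requires |y| > 0 (y must be non-empty).

Pumping lemma constraints:
1. xyz = s (decomposition is valid)
2. |xy| ≤ p
3. |y| > 0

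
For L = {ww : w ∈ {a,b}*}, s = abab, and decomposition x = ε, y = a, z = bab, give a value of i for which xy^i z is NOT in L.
i = 0

xy⁰z = ε · ε · bab = bab; bab has odd length 3, so it cannot be written as ww and is not in L.
(Other choices also work, e.g. i = 2, 3; only i = 1 is guaranteed to stay in L since xy¹z = s.)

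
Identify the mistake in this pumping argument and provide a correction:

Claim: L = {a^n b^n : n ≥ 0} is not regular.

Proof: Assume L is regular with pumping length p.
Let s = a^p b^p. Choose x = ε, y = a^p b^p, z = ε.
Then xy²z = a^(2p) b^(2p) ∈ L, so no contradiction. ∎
Error: The decomposition violates |xy| ≤ p. With y = a^p b^p, |xy| = |y| = 2p > p. (The proof also miscomputes xy²z, which would be a^p b^p a^p b^p rather than a^(2p) b^(2p), and it wrongly treats one harmless decomposition as settling the matter — the prover does not get to choose the decomposition.)

Correction: The pumping lemma requires |xy| ≤ p, and the argument must handle every decomposition satisfying |xy| ≤ p, |y| ≥ 1. Since s starts with p a's, any such y consists only of a's, say y = a^k with k ≥ 1. Then xy²z = a^(p+k) b^p has unequal numbers of a's and b's, so xy²z ∉ L — the required contradiction.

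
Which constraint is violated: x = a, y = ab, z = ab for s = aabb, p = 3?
Violated: xyz = s

The decomposition x = a, y = ab, z = ab for s = aabb with p = 3
violates the constraint: xyz = s

xyz = 'a' + 'ab' + 'ab' = 'aabab' ≠ 'aabb' = s. The decomposition doesn't reconstruct s.

Pumping lemma constraints:
1. xyz = s (decomposition is valid)
2. |xy| ≤ p
3. |y| > 0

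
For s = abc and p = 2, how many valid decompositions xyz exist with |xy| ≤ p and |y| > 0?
3

For s = 'abc' with pumping length p = 2:

Constraints: |xy| ≤ 2, |y| > 0

Valid decompositions (|xy| ≤ p, |y| ≥ 1):
  • x='', y='a', z='bc'
  • x='a', y='b', z='c'
  • x='', y='ab', z='c'

Total count: 3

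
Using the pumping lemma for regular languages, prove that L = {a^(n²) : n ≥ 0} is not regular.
Assume for contradiction that L is regular, and let p ≥ 1 be the pumping length given by the pumping lemma.
Choose s = a^(p²). Then s ∈ L and |s| = p² ≥ p.
By the pumping lemma, s = xyz for some x, y, z with |xy| ≤ p, |y| ≥ 1, and xy^i z ∈ L for every i ≥ 0.
Here y = a^k for some k with 1 ≤ k ≤ |xy| ≤ p.

Take i = 2: |xy²z| = p² + k.
Now p² < p² + k ≤ p² + p < p² + 2p + 1 = (p + 1)².
So |xy²z| lies strictly between the consecutive squares p² and (p + 1)², hence is not a perfect square, and xy²z ∉ L.

This contradicts the pumping lemma, which requires xy^i z ∈ L for all i ≥ 0.
Hence L = {a^(n²) : n ≥ 0} is not regular. ∎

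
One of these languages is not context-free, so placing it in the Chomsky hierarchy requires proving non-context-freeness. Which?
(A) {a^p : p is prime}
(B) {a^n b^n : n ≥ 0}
(A) {a^p : p is prime}

(A) {a^p : p is prime} requires the CFL pumping lemma.

- {a^n b^n : n ≥ 0} is context-free (but not regular)
  • Can be shown non-regular with the regular pumping lemma
  • After pumping, the number of a's and b's become unequal

- {a^p : p is prime} is NOT context-free
  • Requires the CFL pumping lemma to prove
  • The CFL pumping lemma also fails because prime gaps are unbounded

The CFL pumping lemma is "stronger" in that it can prove non-membership
in the larger class of context-free languages.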